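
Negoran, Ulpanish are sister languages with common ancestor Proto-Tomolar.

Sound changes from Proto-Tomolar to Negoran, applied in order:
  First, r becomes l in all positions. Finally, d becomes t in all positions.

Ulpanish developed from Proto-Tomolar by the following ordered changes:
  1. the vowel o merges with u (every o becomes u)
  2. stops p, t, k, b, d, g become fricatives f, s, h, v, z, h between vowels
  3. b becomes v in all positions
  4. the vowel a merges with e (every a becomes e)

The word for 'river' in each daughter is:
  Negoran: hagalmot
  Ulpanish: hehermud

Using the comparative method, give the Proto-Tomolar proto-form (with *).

Position 3: Negoran has g, Ulpanish has h. Negoran preserves g here (none of its changes turn any other segment into g), so the proto-segment is *g.
Position 8: Negoran has t, Ulpanish has d. Ulpanish preserves d here (none of its changes turn any other segment into d), so the proto-segment is *d.
Position 2: Negoran has a, Ulpanish has e. Negoran preserves a here (none of its changes turn any other segment into a), so the proto-segment is *a.
Verify the candidate proto-form against each daughter:
Negoran: *hagarmod > hagalmod > hagalmot  (by unconditioned shift, unconditioned shift)
Ulpanish: *hagarmod
  hagarmod → hagarmud   [vowel merger]
  hagarmud → haharmud   [intervocalic lenition]
  haharmud (rule 3 does not apply)
  haharmud → hehermud   [vowel merger]
  giving Ulpanish hehermud.
No other proto-form is consistent with every reflex, so the reconstruction is *hagarmod.

*hagarmod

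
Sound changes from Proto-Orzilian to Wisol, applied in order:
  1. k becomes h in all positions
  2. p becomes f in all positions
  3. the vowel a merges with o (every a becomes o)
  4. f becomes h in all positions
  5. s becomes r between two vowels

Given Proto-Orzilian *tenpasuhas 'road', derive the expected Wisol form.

Wisol: *tenpasuhas > tenfasuhas > tenfosuhos > tenhosuhos > tenhoruhos  (by unconditioned shift, vowel merger, unconditioned shift, rhotacism)

tenhoruhos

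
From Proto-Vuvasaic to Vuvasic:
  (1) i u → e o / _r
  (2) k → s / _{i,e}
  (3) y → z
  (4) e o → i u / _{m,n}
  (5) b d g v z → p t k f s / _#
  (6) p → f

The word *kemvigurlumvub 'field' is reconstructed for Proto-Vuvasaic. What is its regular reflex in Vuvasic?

simvigorlumvuf

Vuvasic: *kemvigurlumvub > kemvigorlumvub > semvigorlumvub > simvigorlumvub > simvigorlumvup > simvigorlumvuf  (by pre-rhotic lowering, palatalisation, pre-nasal raising, final devoicing, unconditioned shift)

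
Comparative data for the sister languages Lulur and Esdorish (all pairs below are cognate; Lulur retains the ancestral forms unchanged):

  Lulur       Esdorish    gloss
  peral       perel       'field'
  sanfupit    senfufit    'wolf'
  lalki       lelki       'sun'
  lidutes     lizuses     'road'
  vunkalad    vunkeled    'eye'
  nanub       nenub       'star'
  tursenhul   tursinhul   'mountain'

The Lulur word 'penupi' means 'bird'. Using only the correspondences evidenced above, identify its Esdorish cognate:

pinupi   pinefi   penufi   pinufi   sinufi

tursenhul ~ tursinhul — Lulur e corresponds to Esdorish i after a consonant, before a nasal.
sanfupit ~ senfufit — Lulur p corresponds to Esdorish f between vowels (before a front vowel).
Applying these to Lulur 'penupi':
  penupi → pinupi   (e→i after a consonant, before a nasal)
  pinupi → pinufi   (p→f between vowels (before a front vowel))
So the Esdorish cognate is 'pinufi'.

pinufi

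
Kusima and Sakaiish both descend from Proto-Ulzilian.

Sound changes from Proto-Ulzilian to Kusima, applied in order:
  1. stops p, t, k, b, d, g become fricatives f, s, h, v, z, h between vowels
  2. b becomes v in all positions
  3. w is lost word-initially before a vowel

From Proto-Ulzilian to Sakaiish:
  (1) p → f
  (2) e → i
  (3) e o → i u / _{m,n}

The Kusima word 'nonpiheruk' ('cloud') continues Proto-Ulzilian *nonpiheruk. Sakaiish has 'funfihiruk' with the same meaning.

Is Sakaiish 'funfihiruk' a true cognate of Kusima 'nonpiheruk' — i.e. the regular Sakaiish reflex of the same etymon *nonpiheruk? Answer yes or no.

Derive the expected Sakaiish reflex of *nonpiheruk:
Sakaiish: start from *nonpiheruk.
  rule 1 (unconditioned shift): nonpiheruk → nonfiheruk
  rule 2 (vowel merger): nonfiheruk → nonfihiruk
  rule 3 (pre-nasal raising): nonfihiruk → nunfihiruk
  ⇒ Sakaiish nunfihiruk
The regular Sakaiish reflex would be 'nunfihiruk', but the attested form is 'funfihiruk'. The correspondence is irregular, so they are not cognates (the Sakaiish form has a different source).

no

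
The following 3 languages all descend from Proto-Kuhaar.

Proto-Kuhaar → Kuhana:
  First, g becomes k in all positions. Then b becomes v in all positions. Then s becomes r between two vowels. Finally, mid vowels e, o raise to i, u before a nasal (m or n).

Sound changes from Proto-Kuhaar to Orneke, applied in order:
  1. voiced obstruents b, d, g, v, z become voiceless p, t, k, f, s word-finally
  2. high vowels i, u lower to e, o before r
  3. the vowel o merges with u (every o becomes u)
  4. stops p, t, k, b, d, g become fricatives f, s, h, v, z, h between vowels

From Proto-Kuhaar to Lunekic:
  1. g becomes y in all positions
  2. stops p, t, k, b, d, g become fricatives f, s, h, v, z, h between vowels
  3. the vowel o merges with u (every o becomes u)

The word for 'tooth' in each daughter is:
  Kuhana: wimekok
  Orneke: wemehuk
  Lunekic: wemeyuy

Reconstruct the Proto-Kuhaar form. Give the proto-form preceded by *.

Position 5: Kuhana has k, Orneke has h, Lunekic has y. Taking the neighbouring segments as reconstructed: Kuhana k could go back to *k or *g; Orneke h could go back to *k or *g or *h; Lunekic y could go back to *g or *y — the one source consistent with every daughter is *g.
Position 2: Kuhana has i, Orneke has e, Lunekic has e. Lunekic preserves e here (none of its changes turn any other segment into e), so the proto-segment is *e.
Position 7: Kuhana has k, Orneke has k, Lunekic has y. Taking the neighbouring segments as reconstructed: Kuhana k could go back to *k or *g; Orneke k could go back to *k or *g; Lunekic y could go back to *g or *y — the one source consistent with every daughter is *g.
Continuing position by position gives *wemegog; check it forward:
Kuhana: *wemegog > wemekok > wimekok  (by unconditioned shift, pre-nasal raising)
Orneke: *wemegog
  wemegog → wemegok   [final devoicing]
  wemegok (rule 2 does not apply)
  wemegok → wemeguk   [vowel merger]
  wemeguk → wemehuk   [intervocalic lenition]
  giving Orneke wemehuk.
Lunekic: *wemegog > wemeyoy > wemeyuy  (by unconditioned shift, vowel merger)
No other proto-form is consistent with every reflex, so the reconstruction is *wemegog.

*wemegog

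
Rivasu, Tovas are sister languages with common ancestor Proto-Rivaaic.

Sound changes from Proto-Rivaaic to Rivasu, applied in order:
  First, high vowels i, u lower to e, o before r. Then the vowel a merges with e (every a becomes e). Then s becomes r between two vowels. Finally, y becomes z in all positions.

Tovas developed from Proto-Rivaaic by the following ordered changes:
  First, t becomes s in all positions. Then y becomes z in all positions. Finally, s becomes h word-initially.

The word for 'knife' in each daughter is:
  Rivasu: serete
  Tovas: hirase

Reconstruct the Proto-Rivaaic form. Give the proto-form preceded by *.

Position 2: Rivasu has e, Tovas has i. Tovas preserves i here (none of its changes turn any other segment into i), so the proto-segment is *i.
Position 4: Rivasu has e, Tovas has a. Tovas preserves a here (none of its changes turn any other segment into a), so the proto-segment is *a.
This points to *sirate. Verify forward in each daughter:
Rivasu: *sirate > serate > serete  (by pre-rhotic lowering, vowel merger)
Tovas: start from *sirate.
  rule 1 (unconditioned shift): sirate → sirase
  rule 2: no change — sirase
  rule 3 (debuccalisation): sirase → hirase
  ⇒ Tovas hirase
No other proto-form is consistent with every reflex, so the reconstruction is *sirate.

*sirate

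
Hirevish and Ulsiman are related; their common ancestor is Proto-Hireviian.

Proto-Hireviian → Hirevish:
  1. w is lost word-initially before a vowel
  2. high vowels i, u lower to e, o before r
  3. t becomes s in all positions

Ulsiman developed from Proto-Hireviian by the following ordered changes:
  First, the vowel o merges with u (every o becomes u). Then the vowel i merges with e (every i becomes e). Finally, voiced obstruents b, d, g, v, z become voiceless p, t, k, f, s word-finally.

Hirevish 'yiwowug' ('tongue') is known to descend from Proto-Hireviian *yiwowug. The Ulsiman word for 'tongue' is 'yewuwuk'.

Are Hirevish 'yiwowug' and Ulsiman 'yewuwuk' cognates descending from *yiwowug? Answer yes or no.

Derive the expected Ulsiman reflex of *yiwowug:
Ulsiman: start from *yiwowug.
  rule 1 (vowel merger): yiwowug → yiwuwug
  rule 2 (vowel merger): yiwuwug → yewuwug
  rule 3 (final devoicing): yewuwug → yewuwuk
  ⇒ Ulsiman yewuwuk
Ulsiman 'yewuwuk' matches the regular reflex exactly, so the pair is cognate.

yes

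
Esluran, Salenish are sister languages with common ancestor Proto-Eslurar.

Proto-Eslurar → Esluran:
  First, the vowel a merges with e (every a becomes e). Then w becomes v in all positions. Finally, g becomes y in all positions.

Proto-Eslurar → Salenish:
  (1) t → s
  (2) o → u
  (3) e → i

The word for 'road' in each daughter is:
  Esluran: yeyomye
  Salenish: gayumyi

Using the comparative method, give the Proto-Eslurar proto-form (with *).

*gayomye

Position 7: Esluran has e, Salenish has i. Taking the neighbouring segments as reconstructed: Esluran e could go back to *a or *e; Salenish i could go back to *e or *i — the one source consistent with every daughter is *e.
Position 4: Esluran has o, Salenish has u. Esluran preserves o here (none of its changes turn any other segment into o), so the proto-segment is *o.
Verify the candidate proto-form against each daughter:
Esluran: *gayomye
  gayomye → geyomye   [vowel merger]
  geyomye (rule 2 does not apply)
  geyomye → yeyomye   [unconditioned shift]
  giving Esluran yeyomye.
Salenish: *gayomye
  gayomye (rule 1 does not apply)
  gayomye → gayumye   [vowel merger]
  gayumye → gayumyi   [vowel merger]
  giving Salenish gayumyi.
Only *gayomye yields all of Esluran yeyomye, Salenish gayumyi.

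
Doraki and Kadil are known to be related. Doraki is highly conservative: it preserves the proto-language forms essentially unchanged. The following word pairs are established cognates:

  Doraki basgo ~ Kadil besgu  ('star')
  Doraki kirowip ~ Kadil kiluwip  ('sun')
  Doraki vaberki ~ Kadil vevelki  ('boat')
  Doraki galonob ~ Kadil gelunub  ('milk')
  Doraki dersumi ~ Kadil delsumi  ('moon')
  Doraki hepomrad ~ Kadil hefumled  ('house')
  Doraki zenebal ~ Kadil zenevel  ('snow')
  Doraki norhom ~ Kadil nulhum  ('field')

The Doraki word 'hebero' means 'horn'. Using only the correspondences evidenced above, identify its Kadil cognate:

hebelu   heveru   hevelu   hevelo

hevelu

vaberki ~ vevelki — Doraki b corresponds to Kadil v between vowels (before a front vowel).
kirowip ~ kiluwip — Doraki r corresponds to Kadil l between vowels (before a back vowel).
basgo ~ besgu — Doraki o corresponds to Kadil u word-finally.
Applying these to Doraki 'hebero':
  hebero → hevero   (b→v between vowels (before a front vowel))
  hevero → hevelo   (r→l between vowels (before a back vowel))
  hevelo → hevelu   (o→u word-finally)
So the Kadil cognate is 'hevelu'.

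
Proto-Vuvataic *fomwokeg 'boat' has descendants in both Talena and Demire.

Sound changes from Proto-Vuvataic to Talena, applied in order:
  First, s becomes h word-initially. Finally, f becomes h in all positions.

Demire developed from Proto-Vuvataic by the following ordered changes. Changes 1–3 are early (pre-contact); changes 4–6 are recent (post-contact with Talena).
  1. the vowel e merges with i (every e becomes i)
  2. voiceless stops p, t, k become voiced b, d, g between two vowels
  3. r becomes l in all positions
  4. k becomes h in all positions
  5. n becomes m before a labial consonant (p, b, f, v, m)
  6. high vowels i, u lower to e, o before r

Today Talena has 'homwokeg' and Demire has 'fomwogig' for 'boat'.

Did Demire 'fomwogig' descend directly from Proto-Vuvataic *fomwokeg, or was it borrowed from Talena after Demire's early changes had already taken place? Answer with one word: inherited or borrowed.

inherited

If inherited, *fomwokeg would pass through all of Demire's changes:
Demire: *fomwokeg
  fomwokeg → fomwokig   [vowel merger]
  fomwokig → fomwogig   [intervocalic voicing]
  fomwogig (rule 3 does not apply)
  fomwogig (rule 4 does not apply)
  fomwogig (rule 5 does not apply)
  fomwogig (rule 6 does not apply)
  giving Demire fomwogig.
If borrowed from Talena 'homwokeg' after the early changes, it would undergo only the recent ones:
  rule 4 (unconditioned shift): homwokeg → homwoheg
  rule 5 (nasal place assimilation): no change (homwoheg)
  rule 6 (pre-rhotic lowering): no change (homwoheg)
  ⇒ as a loan: homwoheg
Demire 'fomwogig' matches the inherited outcome exactly, so it is an inherited cognate, not a loan.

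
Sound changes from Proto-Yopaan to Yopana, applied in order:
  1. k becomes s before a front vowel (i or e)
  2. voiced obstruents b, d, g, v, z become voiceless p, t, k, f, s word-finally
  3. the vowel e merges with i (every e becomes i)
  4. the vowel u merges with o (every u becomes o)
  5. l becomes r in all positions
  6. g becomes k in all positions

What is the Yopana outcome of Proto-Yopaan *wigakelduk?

wikasirdok

Yopana: start from *wigakelduk.
  rule 1 (palatalisation): wigakelduk → wigaselduk
  rule 2: no change — wigaselduk
  rule 3 (vowel merger): wigaselduk → wigasilduk
  rule 4 (vowel merger): wigasilduk → wigasildok
  rule 5 (unconditioned shift): wigasildok → wigasirdok
  rule 6 (unconditioned shift): wigasirdok → wikasirdok
  ⇒ Yopana wikasirdok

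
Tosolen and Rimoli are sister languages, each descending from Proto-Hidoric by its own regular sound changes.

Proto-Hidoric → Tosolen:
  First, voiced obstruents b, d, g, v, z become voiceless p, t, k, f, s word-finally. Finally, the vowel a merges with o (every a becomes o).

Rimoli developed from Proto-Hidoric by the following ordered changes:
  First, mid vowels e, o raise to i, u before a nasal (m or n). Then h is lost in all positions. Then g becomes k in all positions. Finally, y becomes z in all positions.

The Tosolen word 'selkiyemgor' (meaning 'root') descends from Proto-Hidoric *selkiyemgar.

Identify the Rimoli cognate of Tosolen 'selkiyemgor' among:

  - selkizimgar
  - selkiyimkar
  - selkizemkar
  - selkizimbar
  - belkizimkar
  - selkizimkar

selkizimkar

Rimoli: *selkiyemgar
  selkiyemgar → selkiyimgar   [pre-nasal raising]
  selkiyimgar (rule 2 does not apply)
  selkiyimgar → selkiyimkar   [unconditioned shift]
  selkiyimkar → selkizimkar   [unconditioned shift]
  giving Rimoli selkizimkar.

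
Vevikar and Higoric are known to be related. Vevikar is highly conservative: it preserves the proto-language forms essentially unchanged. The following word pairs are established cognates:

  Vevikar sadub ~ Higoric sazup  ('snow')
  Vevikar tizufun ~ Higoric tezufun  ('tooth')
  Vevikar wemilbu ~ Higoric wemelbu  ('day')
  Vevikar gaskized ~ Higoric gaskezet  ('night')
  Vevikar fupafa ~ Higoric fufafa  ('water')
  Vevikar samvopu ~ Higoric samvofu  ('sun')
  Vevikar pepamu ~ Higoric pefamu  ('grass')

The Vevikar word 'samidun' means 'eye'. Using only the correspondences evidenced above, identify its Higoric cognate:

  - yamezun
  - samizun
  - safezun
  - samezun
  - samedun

samezun

tizufun ~ tezufun, wemilbu ~ wemelbu — Vevikar i corresponds to Higoric e after a consonant, before a consonant other than r, m, n, p, b, f, v.
sadub ~ sazup — Vevikar d corresponds to Higoric z between vowels (before a back vowel).
Applying these to Vevikar 'samidun':
  samidun → samedun   (i→e after a consonant, before a consonant other than r, m, n, p, b, f, v)
  samedun → samezun   (d→z between vowels (before a back vowel))
So the Higoric cognate is 'samezun'.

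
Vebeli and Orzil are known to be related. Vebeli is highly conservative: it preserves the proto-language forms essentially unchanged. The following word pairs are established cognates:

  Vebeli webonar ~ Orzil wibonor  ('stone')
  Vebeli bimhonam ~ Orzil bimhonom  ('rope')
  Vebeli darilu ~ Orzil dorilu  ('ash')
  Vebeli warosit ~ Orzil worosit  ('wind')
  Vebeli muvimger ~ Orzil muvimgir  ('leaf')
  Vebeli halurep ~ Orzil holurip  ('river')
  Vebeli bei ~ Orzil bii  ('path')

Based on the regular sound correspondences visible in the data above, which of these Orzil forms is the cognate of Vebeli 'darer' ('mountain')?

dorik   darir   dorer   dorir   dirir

dorir

webonar ~ wibonor, darilu ~ dorilu — Vebeli a corresponds to Orzil o after a consonant, before r.
muvimger ~ muvimgir — Vebeli e corresponds to Orzil i after a consonant, before r.
Applying these to Vebeli 'darer':
  darer → dorer   (a→o after a consonant, before r)
  dorer → dorir   (e→i after a consonant, before r)
So the Orzil cognate is 'dorir'.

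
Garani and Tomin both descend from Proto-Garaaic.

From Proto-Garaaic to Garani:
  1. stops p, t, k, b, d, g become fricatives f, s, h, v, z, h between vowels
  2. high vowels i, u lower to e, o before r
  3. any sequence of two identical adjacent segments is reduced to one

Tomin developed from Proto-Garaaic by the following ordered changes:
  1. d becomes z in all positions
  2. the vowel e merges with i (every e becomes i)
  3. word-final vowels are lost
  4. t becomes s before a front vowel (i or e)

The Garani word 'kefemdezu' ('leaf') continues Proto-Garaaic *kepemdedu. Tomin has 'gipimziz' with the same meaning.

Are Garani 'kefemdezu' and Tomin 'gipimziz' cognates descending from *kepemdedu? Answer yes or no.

Derive the expected Tomin reflex of *kepemdedu:
Tomin: start from *kepemdedu.
  rule 1 (unconditioned shift): kepemdedu → kepemzezu
  rule 2 (vowel merger): kepemzezu → kipimzizu
  rule 3 (apocope): kipimzizu → kipimziz
  rule 4: no change — kipimziz
  ⇒ Tomin kipimziz
The regular Tomin reflex would be 'kipimziz', but the attested form is 'gipimziz'. The correspondence is irregular, so they are not cognates (the Tomin form has a different source).

no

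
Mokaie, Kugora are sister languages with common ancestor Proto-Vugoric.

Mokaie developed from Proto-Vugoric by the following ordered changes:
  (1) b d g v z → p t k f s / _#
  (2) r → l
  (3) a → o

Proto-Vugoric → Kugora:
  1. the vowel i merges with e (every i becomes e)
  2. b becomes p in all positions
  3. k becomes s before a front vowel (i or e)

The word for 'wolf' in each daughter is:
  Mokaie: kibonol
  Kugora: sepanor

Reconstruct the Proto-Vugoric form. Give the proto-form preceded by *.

*kibanor

Position 1: Mokaie has k, Kugora has s. Taking the neighbouring segments as reconstructed: Mokaie k can only go back to *k; Kugora s could go back to *k or *s — the one source consistent with every daughter is *k.
Position 7: Mokaie has l, Kugora has r. Kugora preserves r here (none of its changes turn any other segment into r), so the proto-segment is *r.
Position 4: Mokaie has o, Kugora has a. Kugora preserves a here (none of its changes turn any other segment into a), so the proto-segment is *a.
Verify the candidate proto-form against each daughter:
Mokaie: *kibanor > kibanol > kibonol  (by unconditioned shift, vowel merger)
Kugora: *kibanor > kebanor > kepanor > sepanor  (by vowel merger, unconditioned shift, palatalisation)
No other proto-form is consistent with every reflex, so the reconstruction is *kibanor.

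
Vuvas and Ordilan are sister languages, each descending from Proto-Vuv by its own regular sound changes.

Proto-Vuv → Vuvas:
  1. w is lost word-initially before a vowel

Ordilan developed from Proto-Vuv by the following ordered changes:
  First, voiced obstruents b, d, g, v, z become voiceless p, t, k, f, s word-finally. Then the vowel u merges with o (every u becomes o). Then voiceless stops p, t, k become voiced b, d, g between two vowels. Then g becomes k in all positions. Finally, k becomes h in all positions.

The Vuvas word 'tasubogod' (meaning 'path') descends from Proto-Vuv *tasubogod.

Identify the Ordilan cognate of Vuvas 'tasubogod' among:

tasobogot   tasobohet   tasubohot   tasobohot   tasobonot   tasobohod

Ordilan: *tasubogod
  tasubogod → tasubogot   [final devoicing]
  tasubogot → tasobogot   [vowel merger]
  tasobogot (rule 3 does not apply)
  tasobogot → tasobokot   [unconditioned shift]
  tasobokot → tasobohot   [unconditioned shift]
  giving Ordilan tasobohot.
The other candidates each miss or misapply at least one Ordilan change.

tasobohot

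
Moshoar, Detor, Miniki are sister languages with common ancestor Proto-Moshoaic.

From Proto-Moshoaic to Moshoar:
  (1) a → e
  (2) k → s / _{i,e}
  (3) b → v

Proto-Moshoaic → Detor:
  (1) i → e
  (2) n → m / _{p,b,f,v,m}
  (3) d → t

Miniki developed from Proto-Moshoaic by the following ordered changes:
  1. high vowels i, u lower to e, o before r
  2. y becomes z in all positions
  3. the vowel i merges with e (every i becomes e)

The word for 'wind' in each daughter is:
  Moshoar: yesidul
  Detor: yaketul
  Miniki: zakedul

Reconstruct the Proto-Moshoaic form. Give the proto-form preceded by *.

*yakidul

Position 2: Moshoar has e, Detor has a, Miniki has a. Detor preserves a here (none of its changes turn any other segment into a), so the proto-segment is *a.
Position 4: Moshoar has i, Detor has e, Miniki has e. Moshoar preserves i here (none of its changes turn any other segment into i), so the proto-segment is *i.
Verify the candidate proto-form against each daughter:
Moshoar: *yakidul
  yakidul → yekidul   [vowel merger]
  yekidul → yesidul   [palatalisation]
  yesidul (rule 3 does not apply)
  giving Moshoar yesidul.
Detor: *yakidul
  yakidul → yakedul   [vowel merger]
  yakedul (rule 2 does not apply)
  yakedul → yaketul   [unconditioned shift]
  giving Detor yaketul.
Miniki: start from *yakidul.
  rule 1: no change — yakidul
  rule 2 (unconditioned shift): yakidul → zakidul
  rule 3 (vowel merger): zakidul → zakedul
  ⇒ Miniki zakedul
No other proto-form is consistent with every reflex, so the reconstruction is *yakidul.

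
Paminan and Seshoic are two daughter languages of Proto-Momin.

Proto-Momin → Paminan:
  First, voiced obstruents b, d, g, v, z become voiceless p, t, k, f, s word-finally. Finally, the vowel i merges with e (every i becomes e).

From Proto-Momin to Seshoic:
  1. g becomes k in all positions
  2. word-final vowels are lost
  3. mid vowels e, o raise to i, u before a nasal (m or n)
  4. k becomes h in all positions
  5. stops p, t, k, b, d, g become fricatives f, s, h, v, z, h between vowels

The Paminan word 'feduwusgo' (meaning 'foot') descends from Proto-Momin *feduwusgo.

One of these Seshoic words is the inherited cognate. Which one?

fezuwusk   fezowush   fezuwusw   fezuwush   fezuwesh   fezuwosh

fezuwush

Seshoic: *feduwusgo
  feduwusgo → feduwusko   [unconditioned shift]
  feduwusko → feduwusk   [apocope]
  feduwusk (rule 3 does not apply)
  feduwusk → feduwush   [unconditioned shift]
  feduwush → fezuwush   [intervocalic lenition]
  giving Seshoic fezuwush.
Among the options, 'fezuwush' alone shows every Seshoic change applied in order.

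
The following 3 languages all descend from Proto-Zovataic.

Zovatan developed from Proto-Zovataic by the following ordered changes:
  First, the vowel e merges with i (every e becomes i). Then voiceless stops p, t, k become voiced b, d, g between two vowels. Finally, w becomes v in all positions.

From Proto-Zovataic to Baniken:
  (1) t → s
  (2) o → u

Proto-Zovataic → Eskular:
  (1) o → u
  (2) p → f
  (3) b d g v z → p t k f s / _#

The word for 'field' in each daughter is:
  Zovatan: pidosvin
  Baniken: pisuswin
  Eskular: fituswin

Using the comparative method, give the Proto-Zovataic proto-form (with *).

*pitoswin

Position 4: Zovatan has o, Baniken has u, Eskular has u. Zovatan preserves o here (none of its changes turn any other segment into o), so the proto-segment is *o.
Position 3: Zovatan has d, Baniken has s, Eskular has t. Taking the neighbouring segments as reconstructed: Zovatan d could go back to *t or *d; Baniken s could go back to *t or *s; Eskular t can only go back to *t — the one source consistent with every daughter is *t.
Continuing position by position gives *pitoswin; check it forward:
Zovatan: *pitoswin
  pitoswin (rule 1 does not apply)
  pitoswin → pidoswin   [intervocalic voicing]
  pidoswin → pidosvin   [unconditioned shift]
  giving Zovatan pidosvin.
Baniken: *pitoswin > pisoswin > pisuswin  (by unconditioned shift, vowel merger)
Eskular: *pitoswin > pituswin > fituswin  (by vowel merger, unconditioned shift)
No other proto-form is consistent with every reflex, so the reconstruction is *pitoswin.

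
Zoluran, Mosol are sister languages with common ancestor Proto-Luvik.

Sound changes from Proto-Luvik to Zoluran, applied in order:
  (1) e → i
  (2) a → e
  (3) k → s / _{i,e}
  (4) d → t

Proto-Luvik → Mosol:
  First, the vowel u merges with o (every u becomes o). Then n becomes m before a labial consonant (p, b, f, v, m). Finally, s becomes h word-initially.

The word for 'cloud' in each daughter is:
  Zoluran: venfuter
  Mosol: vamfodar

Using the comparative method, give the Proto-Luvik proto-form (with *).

Position 6: Zoluran has t, Mosol has d. Mosol preserves d here (none of its changes turn any other segment into d), so the proto-segment is *d.
Position 3: Zoluran has n, Mosol has m. Zoluran preserves n here (none of its changes turn any other segment into n), so the proto-segment is *n.
Verify the candidate proto-form against each daughter:
Zoluran: *vanfudar > venfuder > venfuter  (by vowel merger, unconditioned shift)
Mosol: *vanfudar > vanfodar > vamfodar  (by vowel merger, nasal place assimilation)
No other proto-form is consistent with every reflex, so the reconstruction is *vanfudar.

*vanfudar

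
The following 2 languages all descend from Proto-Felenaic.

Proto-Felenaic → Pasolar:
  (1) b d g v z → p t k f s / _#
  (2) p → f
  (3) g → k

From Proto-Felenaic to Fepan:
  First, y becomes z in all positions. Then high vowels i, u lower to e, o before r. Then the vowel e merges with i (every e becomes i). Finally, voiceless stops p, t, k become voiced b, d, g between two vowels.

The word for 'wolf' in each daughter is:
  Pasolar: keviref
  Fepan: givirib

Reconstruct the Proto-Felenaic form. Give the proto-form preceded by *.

Position 7: Pasolar has f, Fepan has b. Taking the neighbouring segments as reconstructed: Pasolar f could go back to *p or *b or *f or *v; Fepan b can only go back to *b — the one source consistent with every daughter is *b.
Position 6: Pasolar has e, Fepan has i. Pasolar preserves e here (none of its changes turn any other segment into e), so the proto-segment is *e.
Continuing position by position gives *gevireb; check it forward:
Pasolar: *gevireb > gevirep > geviref > keviref  (by final devoicing, unconditioned shift, unconditioned shift)
Fepan: *gevireb > gevereb > givirib  (by pre-rhotic lowering, vowel merger)
No other proto-form is consistent with every reflex, so the reconstruction is *gevireb.

*gevireb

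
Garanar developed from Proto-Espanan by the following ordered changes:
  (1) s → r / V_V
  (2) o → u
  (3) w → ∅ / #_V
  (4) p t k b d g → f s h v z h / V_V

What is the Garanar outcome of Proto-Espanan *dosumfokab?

durumfuhab

Garanar: start from *dosumfokab.
  rule 1 (rhotacism): dosumfokab → dorumfokab
  rule 2 (vowel merger): dorumfokab → durumfukab
  rule 3: no change — durumfukab
  rule 4 (intervocalic lenition): durumfukab → durumfuhab
  ⇒ Garanar durumfuhab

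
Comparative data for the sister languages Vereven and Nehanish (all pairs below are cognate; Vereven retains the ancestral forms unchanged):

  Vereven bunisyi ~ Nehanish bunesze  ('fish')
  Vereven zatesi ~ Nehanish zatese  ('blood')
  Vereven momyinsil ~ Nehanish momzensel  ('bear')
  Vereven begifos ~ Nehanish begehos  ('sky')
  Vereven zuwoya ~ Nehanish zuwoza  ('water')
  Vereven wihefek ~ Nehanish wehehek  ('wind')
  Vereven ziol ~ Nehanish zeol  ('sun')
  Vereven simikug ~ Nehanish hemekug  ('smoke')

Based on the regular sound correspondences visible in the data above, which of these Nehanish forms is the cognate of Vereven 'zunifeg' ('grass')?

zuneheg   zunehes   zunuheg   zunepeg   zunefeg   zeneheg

zuneheg

begifos ~ begehos — Vereven i corresponds to Nehanish e after a consonant, before a labial obstruent.
wihefek ~ wehehek — Vereven f corresponds to Nehanish h between vowels (before a front vowel).
Applying these to Vereven 'zunifeg':
  zunifeg → zunefeg   (i→e after a consonant, before a labial obstruent)
  zunefeg → zuneheg   (f→h between vowels (before a front vowel))
So the Nehanish cognate is 'zuneheg'.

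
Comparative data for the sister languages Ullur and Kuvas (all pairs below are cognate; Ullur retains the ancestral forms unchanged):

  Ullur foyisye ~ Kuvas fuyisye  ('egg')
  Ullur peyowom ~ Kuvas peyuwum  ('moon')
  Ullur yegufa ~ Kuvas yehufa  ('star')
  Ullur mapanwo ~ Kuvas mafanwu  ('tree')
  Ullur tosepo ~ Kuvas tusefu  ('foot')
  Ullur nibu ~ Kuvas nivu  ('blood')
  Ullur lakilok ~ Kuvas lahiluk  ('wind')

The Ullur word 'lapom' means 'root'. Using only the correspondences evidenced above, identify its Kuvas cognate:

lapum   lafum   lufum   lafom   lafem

tosepo ~ tusefu — Ullur p corresponds to Kuvas f between vowels (before a back vowel).
peyowom ~ peyuwum — Ullur o corresponds to Kuvas u after a consonant, before a nasal.
Applying these to Ullur 'lapom':
  lapom → lafom   (p→f between vowels (before a back vowel))
  lafom → lafum   (o→u after a consonant, before a nasal)
So the Kuvas cognate is 'lafum'.

lafum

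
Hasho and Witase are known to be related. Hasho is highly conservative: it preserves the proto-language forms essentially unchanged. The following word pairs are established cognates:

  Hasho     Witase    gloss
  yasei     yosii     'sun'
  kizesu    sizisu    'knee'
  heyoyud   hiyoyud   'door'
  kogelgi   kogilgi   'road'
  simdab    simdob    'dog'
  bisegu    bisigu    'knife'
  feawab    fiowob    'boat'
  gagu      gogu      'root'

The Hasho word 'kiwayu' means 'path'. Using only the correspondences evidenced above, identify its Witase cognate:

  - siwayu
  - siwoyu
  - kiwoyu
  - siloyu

siwoyu

kizesu ~ sizisu — Hasho k corresponds to Witase s word-initially before a front vowel.
yasei ~ yosii, gagu ~ gogu — Hasho a corresponds to Witase o after a consonant, before a consonant other than r, m, n, p, b, f, v.
Applying these to Hasho 'kiwayu':
  kiwayu → siwayu   (k→s word-initially before a front vowel)
  siwayu → siwoyu   (a→o after a consonant, before a consonant other than r, m, n, p, b, f, v)
So the Witase cognate is 'siwoyu'.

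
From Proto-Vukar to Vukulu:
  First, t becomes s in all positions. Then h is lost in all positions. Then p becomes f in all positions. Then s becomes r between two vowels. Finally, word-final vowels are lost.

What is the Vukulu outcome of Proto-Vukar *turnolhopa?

surnolof

Vukulu: *turnolhopa
  turnolhopa → surnolhopa   [unconditioned shift]
  surnolhopa → surnolopa   [h-loss]
  surnolopa → surnolofa   [unconditioned shift]
  surnolofa (rule 4 does not apply)
  surnolofa → surnolof   [apocope]
  giving Vukulu surnolof.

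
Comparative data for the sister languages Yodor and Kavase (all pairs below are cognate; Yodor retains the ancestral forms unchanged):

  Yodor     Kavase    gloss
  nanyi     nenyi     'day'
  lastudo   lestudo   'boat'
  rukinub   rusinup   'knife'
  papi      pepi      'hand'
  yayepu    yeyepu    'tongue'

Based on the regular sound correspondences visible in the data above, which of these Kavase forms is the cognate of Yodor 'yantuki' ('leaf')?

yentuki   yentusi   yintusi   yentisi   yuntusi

yentusi

nanyi ~ nenyi — Yodor a corresponds to Kavase e after a consonant, before a nasal.
rukinub ~ rusinup — Yodor k corresponds to Kavase s between vowels (before a front vowel).
Applying these to Yodor 'yantuki':
  yantuki → yentuki   (a→e after a consonant, before a nasal)
  yentuki → yentusi   (k→s between vowels (before a front vowel))
So the Kavase cognate is 'yentusi'.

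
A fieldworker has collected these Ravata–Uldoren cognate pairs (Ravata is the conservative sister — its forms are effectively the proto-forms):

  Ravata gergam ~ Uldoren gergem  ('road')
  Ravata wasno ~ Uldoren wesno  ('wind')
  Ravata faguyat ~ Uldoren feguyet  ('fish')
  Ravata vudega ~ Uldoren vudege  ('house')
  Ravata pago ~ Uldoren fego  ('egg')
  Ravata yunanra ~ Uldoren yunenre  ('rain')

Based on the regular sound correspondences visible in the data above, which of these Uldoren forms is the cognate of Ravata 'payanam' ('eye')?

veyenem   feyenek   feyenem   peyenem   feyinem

feyenem

pago ~ fego — Ravata p corresponds to Uldoren f word-initially before a back vowel.
wasno ~ wesno, faguyat ~ feguyet — Ravata a corresponds to Uldoren e after a consonant, before a consonant other than r, m, n, p, b, f, v.
yunanra ~ yunenre — Ravata a corresponds to Uldoren e after a consonant, before a nasal.
gergam ~ gergem — Ravata a corresponds to Uldoren e after a consonant, before a nasal.
Applying these to Ravata 'payanam':
  payanam → fayanam   (p→f word-initially before a back vowel)
  fayanam → feyanam   (a→e after a consonant, before a consonant other than r, m, n, p, b, f, v)
  feyanam → feyenam   (a→e after a consonant, before a nasal)
  feyenam → feyenem   (a→e after a consonant, before a nasal)
So the Uldoren cognate is 'feyenem'.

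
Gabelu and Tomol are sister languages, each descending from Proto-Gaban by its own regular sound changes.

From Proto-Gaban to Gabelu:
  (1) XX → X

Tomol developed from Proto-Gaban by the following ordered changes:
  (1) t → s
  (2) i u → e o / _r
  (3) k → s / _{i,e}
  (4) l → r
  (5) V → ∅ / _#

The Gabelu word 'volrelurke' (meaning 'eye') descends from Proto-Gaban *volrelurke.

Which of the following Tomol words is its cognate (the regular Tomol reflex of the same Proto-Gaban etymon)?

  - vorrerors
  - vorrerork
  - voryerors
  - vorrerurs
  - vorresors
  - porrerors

vorrerors

Tomol: *volrelurke > volrelorke > volrelorse > vorrerorse > vorrerors  (by pre-rhotic lowering, palatalisation, unconditioned shift, apocope)
The other candidates each miss or misapply at least one Tomol change.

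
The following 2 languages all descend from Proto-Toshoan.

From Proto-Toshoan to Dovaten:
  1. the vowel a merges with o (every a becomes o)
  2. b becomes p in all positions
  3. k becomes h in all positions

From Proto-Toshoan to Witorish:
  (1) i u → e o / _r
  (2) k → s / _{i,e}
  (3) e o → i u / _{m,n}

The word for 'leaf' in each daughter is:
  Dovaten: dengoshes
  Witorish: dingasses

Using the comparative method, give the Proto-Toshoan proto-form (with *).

Position 2: Dovaten has e, Witorish has i. Dovaten preserves e here (none of its changes turn any other segment into e), so the proto-segment is *e.
Position 7: Dovaten has h, Witorish has s. Taking the neighbouring segments as reconstructed: Dovaten h could go back to *k or *h; Witorish s could go back to *k or *s — the one source consistent with every daughter is *k.
This points to *dengaskes. Verify forward in each daughter:
Dovaten: *dengaskes
  dengaskes → dengoskes   [vowel merger]
  dengoskes (rule 2 does not apply)
  dengoskes → dengoshes   [unconditioned shift]
  giving Dovaten dengoshes.
Witorish: start from *dengaskes.
  rule 1: no change — dengaskes
  rule 2 (palatalisation): dengaskes → dengasses
  rule 3 (pre-nasal raising): dengasses → dingasses
  ⇒ Witorish dingasses
Only *dengaskes yields all of Dovaten dengoshes, Witorish dingasses.

*dengaskes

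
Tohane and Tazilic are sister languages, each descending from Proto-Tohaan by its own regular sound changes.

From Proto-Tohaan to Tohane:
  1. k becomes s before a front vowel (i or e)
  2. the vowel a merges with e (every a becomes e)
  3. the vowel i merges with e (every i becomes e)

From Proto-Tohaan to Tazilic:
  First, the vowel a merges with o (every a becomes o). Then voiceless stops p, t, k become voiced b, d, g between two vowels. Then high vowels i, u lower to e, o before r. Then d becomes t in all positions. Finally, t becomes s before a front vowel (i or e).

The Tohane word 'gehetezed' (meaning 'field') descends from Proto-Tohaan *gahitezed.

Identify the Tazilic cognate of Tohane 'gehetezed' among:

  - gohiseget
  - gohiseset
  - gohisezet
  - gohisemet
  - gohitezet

gohisezet

Tazilic: *gahitezed
  gahitezed → gohitezed   [vowel merger]
  gohitezed → gohidezed   [intervocalic voicing]
  gohidezed (rule 3 does not apply)
  gohidezed → gohitezet   [unconditioned shift]
  gohitezet → gohisezet   [palatalisation]
  giving Tazilic gohisezet.
The other candidates each miss or misapply at least one Tazilic change.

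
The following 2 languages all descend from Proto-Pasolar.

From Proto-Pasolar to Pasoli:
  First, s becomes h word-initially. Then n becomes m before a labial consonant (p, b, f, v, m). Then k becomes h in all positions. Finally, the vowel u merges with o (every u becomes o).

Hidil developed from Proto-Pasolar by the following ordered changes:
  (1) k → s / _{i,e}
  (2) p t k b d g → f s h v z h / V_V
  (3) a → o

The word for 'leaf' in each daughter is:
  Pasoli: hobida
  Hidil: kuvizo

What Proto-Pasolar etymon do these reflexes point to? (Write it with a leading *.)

*kubida

Position 6: Pasoli has a, Hidil has o. Pasoli preserves a here (none of its changes turn any other segment into a), so the proto-segment is *a.
Position 2: Pasoli has o, Hidil has u. Hidil preserves u here (none of its changes turn any other segment into u), so the proto-segment is *u.
Verify the candidate proto-form against each daughter:
Pasoli: start from *kubida.
  rule 1: no change — kubida
  rule 2: no change — kubida
  rule 3 (unconditioned shift): kubida → hubida
  rule 4 (vowel merger): hubida → hobida
  ⇒ Pasoli hobida
Hidil: *kubida
  kubida (rule 1 does not apply)
  kubida → kuviza   [intervocalic lenition]
  kuviza → kuvizo   [vowel merger]
  giving Hidil kuvizo.
*kubida is the unique common source.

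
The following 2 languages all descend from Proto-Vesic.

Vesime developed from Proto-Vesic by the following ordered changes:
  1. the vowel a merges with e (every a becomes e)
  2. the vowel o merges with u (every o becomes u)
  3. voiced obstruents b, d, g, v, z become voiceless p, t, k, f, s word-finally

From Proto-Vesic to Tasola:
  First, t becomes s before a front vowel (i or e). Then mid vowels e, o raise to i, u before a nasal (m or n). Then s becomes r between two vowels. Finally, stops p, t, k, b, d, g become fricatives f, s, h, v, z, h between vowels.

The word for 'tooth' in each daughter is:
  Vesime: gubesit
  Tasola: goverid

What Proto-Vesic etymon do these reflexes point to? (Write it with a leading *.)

Position 7: Vesime has t, Tasola has d. Tasola preserves d here (none of its changes turn any other segment into d), so the proto-segment is *d.
Position 3: Vesime has b, Tasola has v. Vesime preserves b here (none of its changes turn any other segment into b), so the proto-segment is *b.
Verify the candidate proto-form against each daughter:
Vesime: *gobesid > gubesid > gubesit  (by vowel merger, final devoicing)
Tasola: *gobesid > goberid > goverid  (by rhotacism, intervocalic lenition)
No other proto-form is consistent with every reflex, so the reconstruction is *gobesid.

*gobesid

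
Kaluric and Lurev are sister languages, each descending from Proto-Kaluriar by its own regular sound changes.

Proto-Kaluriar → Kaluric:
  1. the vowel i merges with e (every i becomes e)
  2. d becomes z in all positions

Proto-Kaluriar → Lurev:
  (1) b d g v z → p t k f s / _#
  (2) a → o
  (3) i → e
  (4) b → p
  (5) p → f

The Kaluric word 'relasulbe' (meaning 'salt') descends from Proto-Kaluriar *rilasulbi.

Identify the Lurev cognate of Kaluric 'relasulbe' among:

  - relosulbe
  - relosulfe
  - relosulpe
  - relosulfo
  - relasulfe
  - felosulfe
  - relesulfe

relosulfe

Lurev: *rilasulbi
  rilasulbi (rule 1 does not apply)
  rilasulbi → rilosulbi   [vowel merger]
  rilosulbi → relosulbe   [vowel merger]
  relosulbe → relosulpe   [unconditioned shift]
  relosulpe → relosulfe   [unconditioned shift]
  giving Lurev relosulfe.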